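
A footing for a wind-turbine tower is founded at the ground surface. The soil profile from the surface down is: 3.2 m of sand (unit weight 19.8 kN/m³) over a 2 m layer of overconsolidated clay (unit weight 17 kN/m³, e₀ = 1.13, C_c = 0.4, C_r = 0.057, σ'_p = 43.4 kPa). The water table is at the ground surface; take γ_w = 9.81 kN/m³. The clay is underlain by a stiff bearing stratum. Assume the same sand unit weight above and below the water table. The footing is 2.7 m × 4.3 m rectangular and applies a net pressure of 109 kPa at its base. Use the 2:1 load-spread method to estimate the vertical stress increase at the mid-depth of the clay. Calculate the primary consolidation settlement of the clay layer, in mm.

Mid-depth of clay below the ground surface: z = 3.2 + 2/2 = 4.2 m.
Total vertical stress at mid-clay: σ_v = 19.8×3.2 + 17×1 = 80.36 kPa.
Pore pressure: u = 9.81×(4.2 − 0) = 41.202 kPa.
Initial effective stress: σ'_0 = σ_v − u = 80.36 − 41.202 = 39.158 kPa.
Stress increase at mid-clay by the 2:1 spreading method:
Δσ = qBL/((B+z)(L+z)) = 109×2.7×4.3/((2.7+4.2)(4.3+4.2)) = 21.577 kPa
Final effective stress: σ'_f = 39.158 + 21.577 = 60.735 kPa.
σ'_f = 60.735 > σ'_p = 43.4 kPa, so the stress path crosses the preconsolidation pressure — recompression up to σ'_p, then virgin compression beyond:
S_c = H/(1+e₀)·[C_r·log₁₀(σ'_p/σ'_0) + C_c·log₁₀(σ'_f/σ'_p)]
    = 2/2.13 × [0.057×log₁₀(43.4/39.158) + 0.4×log₁₀(60.735/43.4)]
    = 0.93897 × [0.0025461 + 0.05838] = 0.05721 m

S_c ≈ 57.2 mm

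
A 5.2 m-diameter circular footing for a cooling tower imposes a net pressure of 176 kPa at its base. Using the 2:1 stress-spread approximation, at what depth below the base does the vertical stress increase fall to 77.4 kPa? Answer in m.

z ≈ 2.64 m

2:1 spreading — at depth z the loaded area has grown by z in each plan dimension:
qD²/(D+z)² = Δσ_z ⇒ z = D(√(q/Δσ_z) − 1) = 5.2×(√(176/77.4) − 1) = 2.641 m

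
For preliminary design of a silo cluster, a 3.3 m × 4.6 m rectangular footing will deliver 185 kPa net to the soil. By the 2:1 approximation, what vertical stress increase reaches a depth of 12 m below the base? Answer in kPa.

By the 2:1 method the load spreads at 1 horizontal : 2 vertical, so at depth z the loaded area has grown by z in each plan dimension:
Δσ = qBL/((B+z)(L+z)) = 185×3.3×4.6/((3.3+12)(4.6+12)) = 11.057 kPa

Δσ_z ≈ 11.1 kPa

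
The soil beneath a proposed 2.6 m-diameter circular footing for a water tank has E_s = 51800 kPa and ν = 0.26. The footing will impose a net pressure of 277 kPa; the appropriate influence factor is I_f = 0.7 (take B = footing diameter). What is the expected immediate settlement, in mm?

S_e ≈ 9.07 mm

Immediate (elastic) settlement: S_e = q·B·(1−ν²)/E_s · I_f.
S_e = 277 × 2.6 × (1 − 0.26²) / 51800 × 0.7
    = 277 × 2.6 × 0.9324 / 51800 × 0.7
    = 0.009075 m = 9.075 mm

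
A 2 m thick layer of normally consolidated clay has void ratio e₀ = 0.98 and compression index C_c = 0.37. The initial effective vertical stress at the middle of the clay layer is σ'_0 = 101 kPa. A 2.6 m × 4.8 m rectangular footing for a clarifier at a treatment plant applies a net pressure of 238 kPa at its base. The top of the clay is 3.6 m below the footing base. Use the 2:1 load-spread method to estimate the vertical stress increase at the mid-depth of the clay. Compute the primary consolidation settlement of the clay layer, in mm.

Mid-depth of clay below the footing base: z = 3.6 + 2/2 = 4.6 m.
Stress increase at mid-clay by the 2:1 spreading method:
Δσ = qBL/((B+z)(L+z)) = 238×2.6×4.8/((2.6+4.6)(4.8+4.6)) = 43.887 kPa
Final effective stress: σ'_f = σ'_0 + Δσ = 101 + 43.887 = 144.89 kPa.
Normally consolidated clay, so the full stress increment lies on the virgin compression line:
S_c = C_c·H/(1+e₀)·log₁₀(σ'_f/σ'_0) = 0.37×2/(1+0.98)×log₁₀(144.89/101)
    = 0.37374 × 0.15672 = 0.05857 m

S_c ≈ 58.6 mm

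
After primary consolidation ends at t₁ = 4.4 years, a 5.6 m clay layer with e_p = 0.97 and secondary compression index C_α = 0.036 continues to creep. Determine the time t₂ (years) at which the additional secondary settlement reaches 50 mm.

t₂ ≈ 13.6 years

S_s = C_α·H/(1+e_p)·log₁₀(t₂/t₁) ⇒ log₁₀(t₂/t₁) = S_s·(1+e_p)/(C_α·H).
log₁₀(t₂/t₁) = 0.05 × (1+0.97) / (0.036×5.6) = 0.4886
t₂ = t₁ × 10^0.4886 = 4.4 × 3.08 = 13.55 years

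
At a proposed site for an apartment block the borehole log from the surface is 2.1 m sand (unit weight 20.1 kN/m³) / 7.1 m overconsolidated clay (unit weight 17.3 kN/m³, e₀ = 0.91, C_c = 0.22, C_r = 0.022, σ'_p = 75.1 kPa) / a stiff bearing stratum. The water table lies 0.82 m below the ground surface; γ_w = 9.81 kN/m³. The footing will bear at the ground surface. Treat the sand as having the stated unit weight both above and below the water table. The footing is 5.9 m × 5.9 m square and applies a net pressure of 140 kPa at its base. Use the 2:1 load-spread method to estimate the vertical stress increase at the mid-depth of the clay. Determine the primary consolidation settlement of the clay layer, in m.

S_c ≈ 0.0853 m

Mid-depth of clay below the ground surface: z = 2.1 + 7.1/2 = 5.65 m.
Total vertical stress at mid-clay: σ_v = 20.1×2.1 + 17.3×3.55 = 103.62 kPa.
Pore pressure: u = 9.81×(5.65 − 0.82) = 47.382 kPa.
Initial effective stress: σ'_0 = σ_v − u = 103.62 − 47.382 = 56.238 kPa.
Stress increase at mid-clay by the 2:1 spreading method:
Δσ = qBL/((B+z)(L+z)) = 140×5.9×5.9/((5.9+5.65)(5.9+5.65)) = 36.532 kPa
Final effective stress: σ'_f = 56.238 + 36.532 = 92.77 kPa.
σ'_f = 92.77 > σ'_p = 75.1 kPa, so the stress path crosses the preconsolidation pressure — recompression up to σ'_p, then virgin compression beyond:
S_c = H/(1+e₀)·[C_r·log₁₀(σ'_p/σ'_0) + C_c·log₁₀(σ'_f/σ'_p)]
    = 7.1/1.91 × [0.022×log₁₀(75.1/56.238) + 0.22×log₁₀(92.77/75.1)]
    = 3.7173 × [0.0027634 + 0.020189] = 0.08532 m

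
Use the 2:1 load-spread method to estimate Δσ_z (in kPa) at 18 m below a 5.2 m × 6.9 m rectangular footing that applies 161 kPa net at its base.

Δσ_z ≈ 10 kPa

By the 2:1 method the load spreads at 1 horizontal : 2 vertical, so at depth z the loaded area has grown by z in each plan dimension:
Δσ = qBL/((B+z)(L+z)) = 161×5.2×6.9/((5.2+18)(6.9+18)) = 9.9998 kPa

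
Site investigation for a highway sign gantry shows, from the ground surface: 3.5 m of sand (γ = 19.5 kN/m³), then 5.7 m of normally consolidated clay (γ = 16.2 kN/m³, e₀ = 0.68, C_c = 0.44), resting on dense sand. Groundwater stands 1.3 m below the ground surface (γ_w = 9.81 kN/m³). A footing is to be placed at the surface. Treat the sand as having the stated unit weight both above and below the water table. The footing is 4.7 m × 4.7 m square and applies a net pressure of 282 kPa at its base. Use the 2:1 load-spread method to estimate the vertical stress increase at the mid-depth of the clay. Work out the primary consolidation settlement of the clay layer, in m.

Mid-depth of clay below the ground surface: z = 3.5 + 5.7/2 = 6.35 m.
Total vertical stress at mid-clay: σ_v = 19.5×3.5 + 16.2×2.85 = 114.42 kPa.
Pore pressure: u = 9.81×(6.35 − 1.3) = 49.541 kPa.
Initial effective stress: σ'_0 = σ_v − u = 114.42 − 49.541 = 64.879 kPa.
Stress increase at mid-clay by the 2:1 spreading method:
Δσ = qBL/((B+z)(L+z)) = 282×4.7×4.7/((4.7+6.35)(4.7+6.35)) = 51.018 kPa
Final effective stress: σ'_f = σ'_0 + Δσ = 64.879 + 51.018 = 115.9 kPa.
Normally consolidated clay, so the full stress increment lies on the virgin compression line:
S_c = C_c·H/(1+e₀)·log₁₀(σ'_f/σ'_0) = 0.44×5.7/(1+0.68)×log₁₀(115.9/64.879)
    = 1.4929 × 0.25198 = 0.3762 m

S_c ≈ 0.376 m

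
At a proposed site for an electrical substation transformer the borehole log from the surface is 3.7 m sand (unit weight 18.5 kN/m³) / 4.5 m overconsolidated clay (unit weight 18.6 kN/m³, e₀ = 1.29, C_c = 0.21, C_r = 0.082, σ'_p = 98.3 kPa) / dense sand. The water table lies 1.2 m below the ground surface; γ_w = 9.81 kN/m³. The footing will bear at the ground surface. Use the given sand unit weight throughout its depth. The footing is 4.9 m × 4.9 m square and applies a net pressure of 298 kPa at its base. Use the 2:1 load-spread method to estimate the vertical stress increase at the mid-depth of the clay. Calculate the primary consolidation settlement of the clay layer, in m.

Mid-depth of clay below the ground surface: z = 3.7 + 4.5/2 = 5.95 m.
Total vertical stress at mid-clay: σ_v = 18.5×3.7 + 18.6×2.25 = 110.3 kPa.
Pore pressure: u = 9.81×(5.95 − 1.2) = 46.598 kPa.
Initial effective stress: σ'_0 = σ_v − u = 110.3 − 46.598 = 63.702 kPa.
Stress increase at mid-clay by the 2:1 spreading method:
Δσ = qBL/((B+z)(L+z)) = 298×4.9×4.9/((4.9+5.95)(4.9+5.95)) = 60.778 kPa
Final effective stress: σ'_f = 63.702 + 60.778 = 124.48 kPa.
σ'_f = 124.48 > σ'_p = 98.3 kPa, so the stress path crosses the preconsolidation pressure — recompression up to σ'_p, then virgin compression beyond:
S_c = H/(1+e₀)·[C_r·log₁₀(σ'_p/σ'_0) + C_c·log₁₀(σ'_f/σ'_p)]
    = 4.5/2.29 × [0.082×log₁₀(98.3/63.702) + 0.21×log₁₀(124.48/98.3)]
    = 1.9651 × [0.015449 + 0.021535] = 0.07268 m

S_c ≈ 0.0727 m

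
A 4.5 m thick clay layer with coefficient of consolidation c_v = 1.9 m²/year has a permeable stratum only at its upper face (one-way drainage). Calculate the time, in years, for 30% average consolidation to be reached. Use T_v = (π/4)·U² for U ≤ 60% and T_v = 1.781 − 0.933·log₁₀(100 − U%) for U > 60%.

Drainage path length: H_d = H = 4.5 m (single drainage).
U ≤ 60%: T_v = (π/4)·U² = (π/4)×0.3² = 0.070686.
t = T_v·H_d²/c_v = 0.070686×4.5²/1.9 = 0.7534 years.

t ≈ 0.753 years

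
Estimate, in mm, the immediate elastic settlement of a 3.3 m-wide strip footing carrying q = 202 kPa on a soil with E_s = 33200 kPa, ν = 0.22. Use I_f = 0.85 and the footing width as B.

S_e ≈ 16.2 mm

Immediate (elastic) settlement: S_e = q·B·(1−ν²)/E_s · I_f.
S_e = 202 × 3.3 × (1 − 0.22²) / 33200 × 0.85
    = 202 × 3.3 × 0.9516 / 33200 × 0.85
    = 0.01624 m = 16.24 mm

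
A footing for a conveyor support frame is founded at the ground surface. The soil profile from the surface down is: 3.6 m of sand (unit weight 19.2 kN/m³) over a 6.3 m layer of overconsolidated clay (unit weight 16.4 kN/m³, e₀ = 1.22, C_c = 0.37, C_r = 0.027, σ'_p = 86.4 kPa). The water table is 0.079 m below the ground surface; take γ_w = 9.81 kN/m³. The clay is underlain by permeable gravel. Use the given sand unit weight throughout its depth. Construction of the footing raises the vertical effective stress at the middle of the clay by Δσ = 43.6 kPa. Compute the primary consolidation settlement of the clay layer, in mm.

Mid-depth of clay below the ground surface: z = 3.6 + 6.3/2 = 6.75 m.
Total vertical stress at mid-clay: σ_v = 19.2×3.6 + 16.4×3.15 = 120.78 kPa.
Pore pressure: u = 9.81×(6.75 − 0.079) = 65.443 kPa.
Initial effective stress: σ'_0 = σ_v − u = 120.78 − 65.443 = 55.337 kPa.
Final effective stress: σ'_f = 55.337 + 43.6 = 98.937 kPa.
σ'_f = 98.937 > σ'_p = 86.4 kPa, so the stress path crosses the preconsolidation pressure — recompression up to σ'_p, then virgin compression beyond:
S_c = H/(1+e₀)·[C_r·log₁₀(σ'_p/σ'_0) + C_c·log₁₀(σ'_f/σ'_p)]
    = 6.3/2.22 × [0.027×log₁₀(86.4/55.337) + 0.37×log₁₀(98.937/86.4)]
    = 2.8378 × [0.0052244 + 0.021773] = 0.07661 m

S_c ≈ 76.6 mm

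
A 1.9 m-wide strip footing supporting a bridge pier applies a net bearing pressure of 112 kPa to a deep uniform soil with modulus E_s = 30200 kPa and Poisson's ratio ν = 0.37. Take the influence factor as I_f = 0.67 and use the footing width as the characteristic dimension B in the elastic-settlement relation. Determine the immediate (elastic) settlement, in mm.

S_e ≈ 4.07 mm

Immediate (elastic) settlement: S_e = q·B·(1−ν²)/E_s · I_f.
S_e = 112 × 1.9 × (1 − 0.37²) / 30200 × 0.67
    = 112 × 1.9 × 0.8631 / 30200 × 0.67
    = 0.004075 m = 4.075 mm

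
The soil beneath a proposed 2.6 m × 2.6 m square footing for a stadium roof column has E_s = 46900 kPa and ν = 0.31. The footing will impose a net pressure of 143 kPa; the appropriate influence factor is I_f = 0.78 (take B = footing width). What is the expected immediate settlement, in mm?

S_e ≈ 5.59 mm

Immediate (elastic) settlement: S_e = q·B·(1−ν²)/E_s · I_f.
S_e = 143 × 2.6 × (1 − 0.31²) / 46900 × 0.78
    = 143 × 2.6 × 0.9039 / 46900 × 0.78
    = 0.005589 m = 5.589 mm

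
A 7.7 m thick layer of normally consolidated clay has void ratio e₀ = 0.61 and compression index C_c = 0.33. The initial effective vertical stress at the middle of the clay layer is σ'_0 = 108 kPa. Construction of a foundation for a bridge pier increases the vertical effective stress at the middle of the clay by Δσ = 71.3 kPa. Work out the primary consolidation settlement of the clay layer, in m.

S_c ≈ 0.347 m

Final effective stress: σ'_f = σ'_0 + Δσ = 108 + 71.3 = 179.3 kPa.
Normally consolidated clay, so the full stress increment lies on the virgin compression line:
S_c = C_c·H/(1+e₀)·log₁₀(σ'_f/σ'_0) = 0.33×7.7/(1+0.61)×log₁₀(179.3/108)
    = 1.5783 × 0.22016 = 0.3475 m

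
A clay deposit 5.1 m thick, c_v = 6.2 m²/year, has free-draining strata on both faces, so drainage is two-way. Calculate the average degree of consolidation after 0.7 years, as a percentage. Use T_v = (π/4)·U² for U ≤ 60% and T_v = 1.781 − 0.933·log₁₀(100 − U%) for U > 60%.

U ≈ 84.4 %

Drainage path length: H_d = H/2 = 2.55 m (double drainage).
T_v = c_v·t/H_d² = 6.2×0.7/2.55² = 0.66744.
T_v = 0.66744 corresponds to the U > 60% branch:
U = 1 − 10^((1.781 − T_v)/0.933)/100 = 0.8439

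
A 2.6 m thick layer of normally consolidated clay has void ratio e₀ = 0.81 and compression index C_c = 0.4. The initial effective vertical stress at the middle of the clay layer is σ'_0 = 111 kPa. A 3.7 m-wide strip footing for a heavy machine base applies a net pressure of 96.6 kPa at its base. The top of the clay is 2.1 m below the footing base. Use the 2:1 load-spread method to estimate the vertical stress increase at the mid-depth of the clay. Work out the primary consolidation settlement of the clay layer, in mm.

S_c ≈ 93.3 mm

Mid-depth of clay below the footing base: z = 2.1 + 2.6/2 = 3.4 m.
Stress increase at mid-clay by the 2:1 spreading method:
Δσ = qB/(B+z) = 96.6×3.7/(3.7+3.4) = 50.341 kPa
Final effective stress: σ'_f = σ'_0 + Δσ = 111 + 50.341 = 161.34 kPa.
Normally consolidated clay, so the full stress increment lies on the virgin compression line:
S_c = C_c·H/(1+e₀)·log₁₀(σ'_f/σ'_0) = 0.4×2.6/(1+0.81)×log₁₀(161.34/111)
    = 0.57459 × 0.16242 = 0.09332 m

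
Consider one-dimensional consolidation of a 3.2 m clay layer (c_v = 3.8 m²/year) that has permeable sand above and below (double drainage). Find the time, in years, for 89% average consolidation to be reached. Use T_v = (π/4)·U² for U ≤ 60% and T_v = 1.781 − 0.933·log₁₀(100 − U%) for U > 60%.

t ≈ 0.545 years

Drainage path length: H_d = H/2 = 1.6 m (double drainage).
U > 60%: T_v = 1.781 − 0.933·log₁₀(100 − 89) = 0.80938.
t = T_v·H_d²/c_v = 0.80938×1.6²/3.8 = 0.5453 years.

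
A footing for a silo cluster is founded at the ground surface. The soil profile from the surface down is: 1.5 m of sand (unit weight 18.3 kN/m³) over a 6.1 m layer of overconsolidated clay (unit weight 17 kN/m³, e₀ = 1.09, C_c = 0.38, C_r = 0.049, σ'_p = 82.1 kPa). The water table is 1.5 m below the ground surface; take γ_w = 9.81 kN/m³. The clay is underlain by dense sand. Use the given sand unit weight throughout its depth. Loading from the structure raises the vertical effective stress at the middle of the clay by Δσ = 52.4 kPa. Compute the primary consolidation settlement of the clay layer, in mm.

S_c ≈ 135 mm

Mid-depth of clay below the ground surface: z = 1.5 + 6.1/2 = 4.55 m.
Total vertical stress at mid-clay: σ_v = 18.3×1.5 + 17×3.05 = 79.3 kPa.
Pore pressure: u = 9.81×(4.55 − 1.5) = 29.921 kPa.
Initial effective stress: σ'_0 = σ_v − u = 79.3 − 29.921 = 49.379 kPa.
Final effective stress: σ'_f = 49.379 + 52.4 = 101.78 kPa.
σ'_f = 101.78 > σ'_p = 82.1 kPa, so the stress path crosses the preconsolidation pressure — recompression up to σ'_p, then virgin compression beyond:
S_c = H/(1+e₀)·[C_r·log₁₀(σ'_p/σ'_0) + C_c·log₁₀(σ'_f/σ'_p)]
    = 6.1/2.09 × [0.049×log₁₀(82.1/49.379) + 0.38×log₁₀(101.78/82.1)]
    = 2.9187 × [0.010819 + 0.035461] = 0.1351 m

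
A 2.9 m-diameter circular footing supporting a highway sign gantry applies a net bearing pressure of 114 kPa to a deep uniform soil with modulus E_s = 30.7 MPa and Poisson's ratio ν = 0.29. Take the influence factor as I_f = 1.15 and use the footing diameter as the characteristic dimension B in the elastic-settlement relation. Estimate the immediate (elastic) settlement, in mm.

S_e ≈ 11.3 mm

Immediate (elastic) settlement: S_e = q·B·(1−ν²)/E_s · I_f.
E_s = 30.7 MPa = 30700 kPa.
S_e = 114 × 2.9 × (1 − 0.29²) / 30700 × 1.15
    = 114 × 2.9 × 0.9159 / 30700 × 1.15
    = 0.01134 m = 11.34 mm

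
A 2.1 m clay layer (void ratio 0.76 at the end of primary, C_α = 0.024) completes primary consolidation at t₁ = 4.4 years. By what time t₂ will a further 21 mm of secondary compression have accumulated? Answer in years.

t₂ ≈ 23.8 years

S_s = C_α·H/(1+e_p)·log₁₀(t₂/t₁) ⇒ log₁₀(t₂/t₁) = S_s·(1+e_p)/(C_α·H).
log₁₀(t₂/t₁) = 0.021 × (1+0.76) / (0.024×2.1) = 0.7333
t₂ = t₁ × 10^0.7333 = 4.4 × 5.412 = 23.81 years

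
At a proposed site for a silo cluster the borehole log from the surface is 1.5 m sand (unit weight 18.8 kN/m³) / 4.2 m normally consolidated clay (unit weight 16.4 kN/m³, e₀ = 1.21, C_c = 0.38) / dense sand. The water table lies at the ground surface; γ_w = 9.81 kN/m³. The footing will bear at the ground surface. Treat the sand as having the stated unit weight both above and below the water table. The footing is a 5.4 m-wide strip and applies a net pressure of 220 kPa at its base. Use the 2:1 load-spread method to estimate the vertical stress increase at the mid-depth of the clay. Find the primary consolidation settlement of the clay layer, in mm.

Mid-depth of clay below the ground surface: z = 1.5 + 4.2/2 = 3.6 m.
Total vertical stress at mid-clay: σ_v = 18.8×1.5 + 16.4×2.1 = 62.64 kPa.
Pore pressure: u = 9.81×(3.6 − 0) = 35.316 kPa.
Initial effective stress: σ'_0 = σ_v − u = 62.64 − 35.316 = 27.324 kPa.
Stress increase at mid-clay by the 2:1 spreading method:
Δσ = qB/(B+z) = 220×5.4/(5.4+3.6) = 132 kPa
Final effective stress: σ'_f = σ'_0 + Δσ = 27.324 + 132 = 159.32 kPa.
Normally consolidated clay, so the full stress increment lies on the virgin compression line:
S_c = C_c·H/(1+e₀)·log₁₀(σ'_f/σ'_0) = 0.38×4.2/(1+1.21)×log₁₀(159.32/27.324)
    = 0.72217 × 0.76573 = 0.553 m

S_c ≈ 553 mm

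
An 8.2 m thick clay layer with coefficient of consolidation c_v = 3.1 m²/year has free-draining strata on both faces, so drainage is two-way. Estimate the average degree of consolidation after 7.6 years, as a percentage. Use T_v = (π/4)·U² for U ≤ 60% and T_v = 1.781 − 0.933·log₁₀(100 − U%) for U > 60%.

U ≈ 97.4 %

Drainage path length: H_d = H/2 = 4.1 m (double drainage).
T_v = c_v·t/H_d² = 3.1×7.6/4.1² = 1.4015.
T_v = 1.4015 corresponds to the U > 60% branch:
U = 1 − 10^((1.781 − T_v)/0.933)/100 = 0.9745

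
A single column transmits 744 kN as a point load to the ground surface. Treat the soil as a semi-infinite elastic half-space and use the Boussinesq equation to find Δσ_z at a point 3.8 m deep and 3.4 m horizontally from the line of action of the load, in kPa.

Boussinesq vertical stress below a point load on an elastic half-space:
Δσ_z = 3P/(2πz²) · [1 + (r/z)²]^(−5/2)
r/z = 3.4/3.8 = 0.89474; [1+(r/z)²]^(−5/2) = 0.22987.
Δσ_z = 3×744/(2π×3.8²) × 0.22987 = 24.601 × 0.22987 = 5.655 kPa

Δσ_z ≈ 5.66 kPa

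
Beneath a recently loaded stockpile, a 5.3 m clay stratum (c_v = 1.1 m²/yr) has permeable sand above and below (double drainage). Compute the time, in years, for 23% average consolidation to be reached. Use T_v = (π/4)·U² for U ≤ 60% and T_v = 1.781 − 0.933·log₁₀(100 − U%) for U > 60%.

t ≈ 0.265 years

Drainage path length: H_d = H/2 = 2.65 m (double drainage).
U ≤ 60%: T_v = (π/4)·U² = (π/4)×0.23² = 0.041548.
t = T_v·H_d²/c_v = 0.041548×2.65²/1.1 = 0.2652 years.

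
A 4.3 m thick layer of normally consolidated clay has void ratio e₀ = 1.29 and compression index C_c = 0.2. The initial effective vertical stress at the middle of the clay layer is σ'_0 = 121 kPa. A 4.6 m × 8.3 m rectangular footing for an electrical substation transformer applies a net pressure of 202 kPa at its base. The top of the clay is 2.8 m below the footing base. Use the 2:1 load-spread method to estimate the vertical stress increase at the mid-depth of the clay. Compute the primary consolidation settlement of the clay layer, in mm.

S_c ≈ 66.5 mm

Mid-depth of clay below the footing base: z = 2.8 + 4.3/2 = 4.95 m.
Stress increase at mid-clay by the 2:1 spreading method:
Δσ = qBL/((B+z)(L+z)) = 202×4.6×8.3/((4.6+4.95)(8.3+4.95)) = 60.949 kPa
Final effective stress: σ'_f = σ'_0 + Δσ = 121 + 60.949 = 181.95 kPa.
Normally consolidated clay, so the full stress increment lies on the virgin compression line:
S_c = C_c·H/(1+e₀)·log₁₀(σ'_f/σ'_0) = 0.2×4.3/(1+1.29)×log₁₀(181.95/121)
    = 0.37555 × 0.17717 = 0.06654 m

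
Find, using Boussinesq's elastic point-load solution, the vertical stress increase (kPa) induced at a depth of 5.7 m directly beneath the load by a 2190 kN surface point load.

Boussinesq vertical stress below a point load on an elastic half-space:
Δσ_z = 3P/(2πz²) · [1 + (r/z)²]^(−5/2)
r/z = 0/5.7 = 0; [1+(r/z)²]^(−5/2) = 1.
Δσ_z = 3×2190/(2π×5.7²) × 1 = 32.184 × 1 = 32.18 kPa

Δσ_z ≈ 32.2 kPa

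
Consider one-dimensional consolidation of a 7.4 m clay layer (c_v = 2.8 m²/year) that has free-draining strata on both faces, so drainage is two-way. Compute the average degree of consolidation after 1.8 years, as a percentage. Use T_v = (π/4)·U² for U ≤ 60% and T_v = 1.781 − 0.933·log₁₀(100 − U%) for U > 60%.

Drainage path length: H_d = H/2 = 3.7 m (double drainage).
T_v = c_v·t/H_d² = 2.8×1.8/3.7² = 0.36815.
T_v = 0.36815 corresponds to the U > 60% branch:
U = 1 − 10^((1.781 − T_v)/0.933)/100 = 0.6732

U ≈ 67.3 %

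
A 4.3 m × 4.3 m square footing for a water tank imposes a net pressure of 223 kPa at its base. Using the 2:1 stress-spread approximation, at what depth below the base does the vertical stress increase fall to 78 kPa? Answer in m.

z ≈ 2.97 m

2:1 spreading — at depth z the loaded area has grown by z in each plan dimension:
qB²/(B+z)² = Δσ_z ⇒ z = B(√(q/Δσ_z) − 1) = 4.3×(√(223/78) − 1) = 2.971 m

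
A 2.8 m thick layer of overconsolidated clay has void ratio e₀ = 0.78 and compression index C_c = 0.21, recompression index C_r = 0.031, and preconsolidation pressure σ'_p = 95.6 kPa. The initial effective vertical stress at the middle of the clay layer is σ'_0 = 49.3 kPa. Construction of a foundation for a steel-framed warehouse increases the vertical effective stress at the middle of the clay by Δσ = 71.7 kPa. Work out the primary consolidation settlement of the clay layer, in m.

Final effective stress: σ'_f = 49.3 + 71.7 = 121 kPa.
σ'_f = 121 > σ'_p = 95.6 kPa, so the stress path crosses the preconsolidation pressure — recompression up to σ'_p, then virgin compression beyond:
S_c = H/(1+e₀)·[C_r·log₁₀(σ'_p/σ'_0) + C_c·log₁₀(σ'_f/σ'_p)]
    = 2.8/1.78 × [0.031×log₁₀(95.6/49.3) + 0.21×log₁₀(121/95.6)]
    = 1.573 × [0.0089159 + 0.021489] = 0.04783 m

S_c ≈ 0.0478 m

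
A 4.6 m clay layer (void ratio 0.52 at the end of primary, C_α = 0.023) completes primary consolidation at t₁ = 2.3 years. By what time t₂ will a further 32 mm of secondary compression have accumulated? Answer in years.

t₂ ≈ 6.63 years

S_s = C_α·H/(1+e_p)·log₁₀(t₂/t₁) ⇒ log₁₀(t₂/t₁) = S_s·(1+e_p)/(C_α·H).
log₁₀(t₂/t₁) = 0.032 × (1+0.52) / (0.023×4.6) = 0.4597
t₂ = t₁ × 10^0.4597 = 2.3 × 2.882 = 6.629 years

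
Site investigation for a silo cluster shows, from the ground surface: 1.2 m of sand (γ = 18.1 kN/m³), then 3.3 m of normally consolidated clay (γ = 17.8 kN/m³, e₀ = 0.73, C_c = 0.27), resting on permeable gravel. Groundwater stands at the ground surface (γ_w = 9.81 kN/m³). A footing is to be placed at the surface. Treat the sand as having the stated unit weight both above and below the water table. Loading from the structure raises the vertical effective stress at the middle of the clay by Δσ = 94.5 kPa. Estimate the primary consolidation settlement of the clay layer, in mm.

S_c ≈ 364 mm

Mid-depth of clay below the ground surface: z = 1.2 + 3.3/2 = 2.85 m.
Total vertical stress at mid-clay: σ_v = 18.1×1.2 + 17.8×1.65 = 51.09 kPa.
Pore pressure: u = 9.81×(2.85 − 0) = 27.959 kPa.
Initial effective stress: σ'_0 = σ_v − u = 51.09 − 27.959 = 23.131 kPa.
Final effective stress: σ'_f = σ'_0 + Δσ = 23.131 + 94.5 = 117.63 kPa.
Normally consolidated clay, so the full stress increment lies on the virgin compression line:
S_c = C_c·H/(1+e₀)·log₁₀(σ'_f/σ'_0) = 0.27×3.3/(1+0.73)×log₁₀(117.63/23.131)
    = 0.51503 × 0.70632 = 0.3638 m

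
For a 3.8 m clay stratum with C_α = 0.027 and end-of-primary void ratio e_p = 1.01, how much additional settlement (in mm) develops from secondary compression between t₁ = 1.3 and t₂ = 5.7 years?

S_s ≈ 32.8 mm

Secondary compression: S_s = C_α·H/(1+e_p)·log₁₀(t₂/t₁)
S_s = 0.027×3.8/(1+1.01)×log₁₀(5.7/1.3)
    = 0.05104 × 0.6419 = 0.03277 m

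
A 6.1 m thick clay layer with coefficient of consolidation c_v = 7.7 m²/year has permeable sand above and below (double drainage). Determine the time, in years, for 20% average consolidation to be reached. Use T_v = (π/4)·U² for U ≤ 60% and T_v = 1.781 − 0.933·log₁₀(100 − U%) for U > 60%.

Drainage path length: H_d = H/2 = 3.05 m (double drainage).
U ≤ 60%: T_v = (π/4)·U² = (π/4)×0.2² = 0.031416.
t = T_v·H_d²/c_v = 0.031416×3.05²/7.7 = 0.03795 years.

t ≈ 0.038 years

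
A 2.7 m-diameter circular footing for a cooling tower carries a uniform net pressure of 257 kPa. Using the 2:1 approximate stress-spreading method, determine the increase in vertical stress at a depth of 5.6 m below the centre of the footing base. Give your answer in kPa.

Δσ_z ≈ 27.2 kPa

By the 2:1 method the load spreads at 1 horizontal : 2 vertical, so at depth z the loaded area has grown by z in each plan dimension:
Δσ ≈ qD²/(D+z)² = 257×2.7²/(2.7+5.6)² = 27.196 kPa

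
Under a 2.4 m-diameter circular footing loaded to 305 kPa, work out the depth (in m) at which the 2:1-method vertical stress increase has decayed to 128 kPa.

z ≈ 1.3 m

2:1 spreading — at depth z the loaded area has grown by z in each plan dimension:
qD²/(D+z)² = Δσ_z ⇒ z = D(√(q/Δσ_z) − 1) = 2.4×(√(305/128) − 1) = 1.305 m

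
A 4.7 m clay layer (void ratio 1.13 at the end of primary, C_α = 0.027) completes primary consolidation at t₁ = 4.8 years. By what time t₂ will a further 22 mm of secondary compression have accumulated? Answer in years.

t₂ ≈ 11.2 years

S_s = C_α·H/(1+e_p)·log₁₀(t₂/t₁) ⇒ log₁₀(t₂/t₁) = S_s·(1+e_p)/(C_α·H).
log₁₀(t₂/t₁) = 0.022 × (1+1.13) / (0.027×4.7) = 0.3693
t₂ = t₁ × 10^0.3693 = 4.8 × 2.34 = 11.23 years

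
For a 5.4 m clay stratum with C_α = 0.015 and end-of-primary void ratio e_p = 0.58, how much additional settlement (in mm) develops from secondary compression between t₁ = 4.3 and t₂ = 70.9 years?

S_s ≈ 62.4 mm

Secondary compression: S_s = C_α·H/(1+e_p)·log₁₀(t₂/t₁)
S_s = 0.015×5.4/(1+0.58)×log₁₀(70.9/4.3)
    = 0.05127 × 1.217 = 0.0624 m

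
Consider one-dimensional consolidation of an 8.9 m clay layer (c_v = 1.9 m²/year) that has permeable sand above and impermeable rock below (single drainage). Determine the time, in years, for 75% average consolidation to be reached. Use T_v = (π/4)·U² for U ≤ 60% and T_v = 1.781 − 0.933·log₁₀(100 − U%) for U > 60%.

Drainage path length: H_d = H = 8.9 m (single drainage).
U > 60%: T_v = 1.781 − 0.933·log₁₀(100 − 75) = 0.47672.
t = T_v·H_d²/c_v = 0.47672×8.9²/1.9 = 19.87 years.

t ≈ 19.9 years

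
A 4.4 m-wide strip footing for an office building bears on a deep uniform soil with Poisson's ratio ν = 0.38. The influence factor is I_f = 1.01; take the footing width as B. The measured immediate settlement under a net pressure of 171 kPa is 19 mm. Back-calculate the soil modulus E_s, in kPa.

S_e = q·B·(1−ν²)/E_s · I_f  ⇒  E_s = q·B·(1−ν²)·I_f / S_e.
E_s = 171 × 4.4 × 0.8556 × 1.01 / 0.019 = 34220 kPa

E_s ≈ 34200 kPa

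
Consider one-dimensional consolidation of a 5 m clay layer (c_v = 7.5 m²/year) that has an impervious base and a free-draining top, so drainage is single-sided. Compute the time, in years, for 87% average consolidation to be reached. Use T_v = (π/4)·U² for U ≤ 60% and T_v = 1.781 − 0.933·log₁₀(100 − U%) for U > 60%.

t ≈ 2.47 years

Drainage path length: H_d = H = 5 m (single drainage).
U > 60%: T_v = 1.781 − 0.933·log₁₀(100 − 87) = 0.74169.
t = T_v·H_d²/c_v = 0.74169×5²/7.5 = 2.472 years.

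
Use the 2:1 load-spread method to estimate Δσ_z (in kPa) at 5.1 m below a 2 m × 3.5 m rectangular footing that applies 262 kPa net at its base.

By the 2:1 method the load spreads at 1 horizontal : 2 vertical, so at depth z the loaded area has grown by z in each plan dimension:
Δσ = qBL/((B+z)(L+z)) = 262×2×3.5/((2+5.1)(3.5+5.1)) = 30.036 kPa

Δσ_z ≈ 30 kPa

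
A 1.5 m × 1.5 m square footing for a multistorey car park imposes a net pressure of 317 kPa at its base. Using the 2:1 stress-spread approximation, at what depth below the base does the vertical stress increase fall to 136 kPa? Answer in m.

2:1 spreading — at depth z the loaded area has grown by z in each plan dimension:
qB²/(B+z)² = Δσ_z ⇒ z = B(√(q/Δσ_z) − 1) = 1.5×(√(317/136) − 1) = 0.7901 m

z ≈ 0.79 m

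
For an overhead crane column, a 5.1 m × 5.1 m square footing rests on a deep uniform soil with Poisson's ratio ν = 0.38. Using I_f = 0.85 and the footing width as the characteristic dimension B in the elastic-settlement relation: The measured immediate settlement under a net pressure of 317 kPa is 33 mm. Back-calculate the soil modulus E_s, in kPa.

S_e = q·B·(1−ν²)/E_s · I_f  ⇒  E_s = q·B·(1−ν²)·I_f / S_e.
E_s = 317 × 5.1 × 0.8556 × 0.85 / 0.033 = 35630 kPa

E_s ≈ 35600 kPa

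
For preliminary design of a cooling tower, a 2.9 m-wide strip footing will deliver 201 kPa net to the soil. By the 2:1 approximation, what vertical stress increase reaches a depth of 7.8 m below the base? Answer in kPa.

Δσ_z ≈ 54.5 kPa

By the 2:1 method the load spreads at 1 horizontal : 2 vertical, so at depth z the loaded area has grown by z in each plan dimension:
Δσ = qB/(B+z) = 201×2.9/(2.9+7.8) = 54.477 kPa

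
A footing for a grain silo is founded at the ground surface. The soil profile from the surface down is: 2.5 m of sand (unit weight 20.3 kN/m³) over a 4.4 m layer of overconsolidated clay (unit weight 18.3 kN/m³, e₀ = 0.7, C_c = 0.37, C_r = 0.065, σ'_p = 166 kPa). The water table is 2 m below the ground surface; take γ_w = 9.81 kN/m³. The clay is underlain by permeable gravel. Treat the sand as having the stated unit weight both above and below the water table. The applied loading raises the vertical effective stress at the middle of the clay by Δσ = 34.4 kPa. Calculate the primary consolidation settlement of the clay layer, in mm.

Mid-depth of clay below the ground surface: z = 2.5 + 4.4/2 = 4.7 m.
Total vertical stress at mid-clay: σ_v = 20.3×2.5 + 18.3×2.2 = 91.01 kPa.
Pore pressure: u = 9.81×(4.7 − 2) = 26.487 kPa.
Initial effective stress: σ'_0 = σ_v − u = 91.01 − 26.487 = 64.523 kPa.
Final effective stress: σ'_f = 64.523 + 34.4 = 98.923 kPa.
σ'_f = 98.923 ≤ σ'_p = 166 kPa, so the clay remains overconsolidated and only the recompression index applies:
S_c = C_r·H/(1+e₀)·log₁₀(σ'_f/σ'_0) = 0.065×4.4/1.7×log₁₀(98.923/64.523)
    = 0.16823 × 0.18558 = 0.03122 m

S_c ≈ 31.2 mm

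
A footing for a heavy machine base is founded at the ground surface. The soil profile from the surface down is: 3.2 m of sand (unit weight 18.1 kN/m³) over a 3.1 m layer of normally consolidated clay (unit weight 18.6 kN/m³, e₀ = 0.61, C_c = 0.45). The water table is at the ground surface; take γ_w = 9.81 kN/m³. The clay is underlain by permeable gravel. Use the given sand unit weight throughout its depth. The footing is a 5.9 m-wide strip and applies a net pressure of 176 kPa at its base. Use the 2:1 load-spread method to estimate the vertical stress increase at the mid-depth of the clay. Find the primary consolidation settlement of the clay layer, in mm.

Mid-depth of clay below the ground surface: z = 3.2 + 3.1/2 = 4.75 m.
Total vertical stress at mid-clay: σ_v = 18.1×3.2 + 18.6×1.55 = 86.75 kPa.
Pore pressure: u = 9.81×(4.75 − 0) = 46.598 kPa.
Initial effective stress: σ'_0 = σ_v − u = 86.75 − 46.598 = 40.152 kPa.
Stress increase at mid-clay by the 2:1 spreading method:
Δσ = qB/(B+z) = 176×5.9/(5.9+4.75) = 97.502 kPa
Final effective stress: σ'_f = σ'_0 + Δσ = 40.152 + 97.502 = 137.65 kPa.
Normally consolidated clay, so the full stress increment lies on the virgin compression line:
S_c = C_c·H/(1+e₀)·log₁₀(σ'_f/σ'_0) = 0.45×3.1/(1+0.61)×log₁₀(137.65/40.152)
    = 0.86646 × 0.53507 = 0.4636 m

S_c ≈ 464 mm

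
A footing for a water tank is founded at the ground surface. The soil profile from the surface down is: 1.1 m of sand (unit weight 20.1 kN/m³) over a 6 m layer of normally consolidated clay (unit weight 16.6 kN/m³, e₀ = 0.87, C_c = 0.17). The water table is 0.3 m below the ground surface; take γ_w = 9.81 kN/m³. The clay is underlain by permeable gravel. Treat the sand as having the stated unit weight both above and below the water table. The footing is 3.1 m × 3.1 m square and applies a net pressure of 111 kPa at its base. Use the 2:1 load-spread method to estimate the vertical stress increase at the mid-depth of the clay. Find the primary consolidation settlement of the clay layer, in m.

S_c ≈ 0.11 m

Mid-depth of clay below the ground surface: z = 1.1 + 6/2 = 4.1 m.
Total vertical stress at mid-clay: σ_v = 20.1×1.1 + 16.6×3 = 71.91 kPa.
Pore pressure: u = 9.81×(4.1 − 0.3) = 37.278 kPa.
Initial effective stress: σ'_0 = σ_v − u = 71.91 − 37.278 = 34.632 kPa.
Stress increase at mid-clay by the 2:1 spreading method:
Δσ = qBL/((B+z)(L+z)) = 111×3.1×3.1/((3.1+4.1)(3.1+4.1)) = 20.577 kPa
Final effective stress: σ'_f = σ'_0 + Δσ = 34.632 + 20.577 = 55.209 kPa.
Normally consolidated clay, so the full stress increment lies on the virgin compression line:
S_c = C_c·H/(1+e₀)·log₁₀(σ'_f/σ'_0) = 0.17×6/(1+0.87)×log₁₀(55.209/34.632)
    = 0.54545 × 0.20253 = 0.1105 m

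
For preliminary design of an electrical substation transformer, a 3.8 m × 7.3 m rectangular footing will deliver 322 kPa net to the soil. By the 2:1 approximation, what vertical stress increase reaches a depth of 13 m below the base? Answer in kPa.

Δσ_z ≈ 26.2 kPa

By the 2:1 method the load spreads at 1 horizontal : 2 vertical, so at depth z the loaded area has grown by z in each plan dimension:
Δσ = qBL/((B+z)(L+z)) = 322×3.8×7.3/((3.8+13)(7.3+13)) = 26.191 kPa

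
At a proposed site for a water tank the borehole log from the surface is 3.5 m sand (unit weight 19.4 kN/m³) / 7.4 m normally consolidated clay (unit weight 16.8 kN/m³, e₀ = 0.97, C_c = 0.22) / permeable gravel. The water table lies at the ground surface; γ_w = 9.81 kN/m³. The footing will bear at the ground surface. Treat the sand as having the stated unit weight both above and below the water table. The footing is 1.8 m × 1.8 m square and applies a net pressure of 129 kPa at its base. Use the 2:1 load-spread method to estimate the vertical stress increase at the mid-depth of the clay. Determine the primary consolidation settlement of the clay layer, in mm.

S_c ≈ 29.9 mm

Mid-depth of clay below the ground surface: z = 3.5 + 7.4/2 = 7.2 m.
Total vertical stress at mid-clay: σ_v = 19.4×3.5 + 16.8×3.7 = 130.06 kPa.
Pore pressure: u = 9.81×(7.2 − 0) = 70.632 kPa.
Initial effective stress: σ'_0 = σ_v − u = 130.06 − 70.632 = 59.428 kPa.
Stress increase at mid-clay by the 2:1 spreading method:
Δσ = qBL/((B+z)(L+z)) = 129×1.8×1.8/((1.8+7.2)(1.8+7.2)) = 5.16 kPa
Final effective stress: σ'_f = σ'_0 + Δσ = 59.428 + 5.16 = 64.588 kPa.
Normally consolidated clay, so the full stress increment lies on the virgin compression line:
S_c = C_c·H/(1+e₀)·log₁₀(σ'_f/σ'_0) = 0.22×7.4/(1+0.97)×log₁₀(64.588/59.428)
    = 0.8264 × 0.036161 = 0.02988 m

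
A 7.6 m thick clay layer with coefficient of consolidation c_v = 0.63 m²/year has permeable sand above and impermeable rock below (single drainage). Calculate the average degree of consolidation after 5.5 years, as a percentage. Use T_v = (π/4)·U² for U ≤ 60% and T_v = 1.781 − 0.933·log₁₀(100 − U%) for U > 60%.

Drainage path length: H_d = H = 7.6 m (single drainage).
T_v = c_v·t/H_d² = 0.63×5.5/7.6² = 0.05999.
T_v = 0.05999 corresponds to the U ≤ 60% branch:
U = √(4T_v/π) = 0.2764

U ≈ 27.6 %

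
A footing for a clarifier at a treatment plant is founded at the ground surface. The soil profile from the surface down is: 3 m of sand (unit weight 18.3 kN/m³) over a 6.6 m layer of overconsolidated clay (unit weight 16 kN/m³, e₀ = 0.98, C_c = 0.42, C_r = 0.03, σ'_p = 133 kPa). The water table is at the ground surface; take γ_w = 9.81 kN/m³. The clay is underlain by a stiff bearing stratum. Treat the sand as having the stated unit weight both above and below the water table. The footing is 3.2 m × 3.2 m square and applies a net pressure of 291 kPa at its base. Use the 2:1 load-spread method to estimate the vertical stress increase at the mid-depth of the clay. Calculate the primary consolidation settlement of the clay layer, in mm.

Mid-depth of clay below the ground surface: z = 3 + 6.6/2 = 6.3 m.
Total vertical stress at mid-clay: σ_v = 18.3×3 + 16×3.3 = 107.7 kPa.
Pore pressure: u = 9.81×(6.3 − 0) = 61.803 kPa.
Initial effective stress: σ'_0 = σ_v − u = 107.7 − 61.803 = 45.897 kPa.
Stress increase at mid-clay by the 2:1 spreading method:
Δσ = qBL/((B+z)(L+z)) = 291×3.2×3.2/((3.2+6.3)(3.2+6.3)) = 33.018 kPa
Final effective stress: σ'_f = 45.897 + 33.018 = 78.915 kPa.
σ'_f = 78.915 ≤ σ'_p = 133 kPa, so the clay remains overconsolidated and only the recompression index applies:
S_c = C_r·H/(1+e₀)·log₁₀(σ'_f/σ'_0) = 0.03×6.6/1.98×log₁₀(78.915/45.897)
    = 0.099999 × 0.23538 = 0.02354 m

S_c ≈ 23.5 mm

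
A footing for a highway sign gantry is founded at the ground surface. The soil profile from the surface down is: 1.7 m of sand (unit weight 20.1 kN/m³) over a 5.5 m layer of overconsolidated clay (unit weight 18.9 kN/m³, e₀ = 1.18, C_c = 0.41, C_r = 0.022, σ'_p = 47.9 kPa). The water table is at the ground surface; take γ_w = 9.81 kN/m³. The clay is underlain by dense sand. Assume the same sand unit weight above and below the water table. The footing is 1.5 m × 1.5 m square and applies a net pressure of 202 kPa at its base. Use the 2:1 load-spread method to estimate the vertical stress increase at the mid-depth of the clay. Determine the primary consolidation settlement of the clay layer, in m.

S_c ≈ 0.0677 m

Mid-depth of clay below the ground surface: z = 1.7 + 5.5/2 = 4.45 m.
Total vertical stress at mid-clay: σ_v = 20.1×1.7 + 18.9×2.75 = 86.145 kPa.
Pore pressure: u = 9.81×(4.45 − 0) = 43.655 kPa.
Initial effective stress: σ'_0 = σ_v − u = 86.145 − 43.655 = 42.49 kPa.
Stress increase at mid-clay by the 2:1 spreading method:
Δσ = qBL/((B+z)(L+z)) = 202×1.5×1.5/((1.5+4.45)(1.5+4.45)) = 12.838 kPa
Final effective stress: σ'_f = 42.49 + 12.838 = 55.328 kPa.
σ'_f = 55.328 > σ'_p = 47.9 kPa, so the stress path crosses the preconsolidation pressure — recompression up to σ'_p, then virgin compression beyond:
S_c = H/(1+e₀)·[C_r·log₁₀(σ'_p/σ'_0) + C_c·log₁₀(σ'_f/σ'_p)]
    = 5.5/2.18 × [0.022×log₁₀(47.9/42.49) + 0.41×log₁₀(55.328/47.9)]
    = 2.5229 × [0.0011451 + 0.02567] = 0.06765 m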